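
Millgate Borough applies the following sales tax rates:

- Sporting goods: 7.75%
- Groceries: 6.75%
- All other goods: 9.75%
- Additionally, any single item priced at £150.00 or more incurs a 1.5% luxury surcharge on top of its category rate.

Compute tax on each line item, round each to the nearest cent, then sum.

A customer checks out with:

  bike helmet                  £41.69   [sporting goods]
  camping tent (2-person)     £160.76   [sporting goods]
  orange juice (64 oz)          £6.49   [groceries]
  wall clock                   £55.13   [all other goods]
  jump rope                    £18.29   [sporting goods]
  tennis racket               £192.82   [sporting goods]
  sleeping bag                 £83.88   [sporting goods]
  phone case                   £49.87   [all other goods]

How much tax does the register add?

£54.54

Bike helmet £41.69: sporting goods → 7.75% → £3.23
Camping tent (2-person) £160.76: sporting goods → 7.75% + 1.5% surcharge = 9.25% → £14.87
Orange juice (64 oz) £6.49: groceries → 6.75% → £0.44
Wall clock £55.13: all other goods → 9.75% → £5.38
Jump rope £18.29: sporting goods → 7.75% → £1.42
Tennis racket £192.82: sporting goods → 7.75% + 1.5% surcharge = 9.25% → £17.84
Sleeping bag £83.88: sporting goods → 7.75% → £6.50
Phone case £49.87: all other goods → 9.75% → £4.86
Total tax = £3.23 + £14.87 + £0.44 + £5.38 + £1.42 + £17.84 + £6.50 + £4.86 = £54.54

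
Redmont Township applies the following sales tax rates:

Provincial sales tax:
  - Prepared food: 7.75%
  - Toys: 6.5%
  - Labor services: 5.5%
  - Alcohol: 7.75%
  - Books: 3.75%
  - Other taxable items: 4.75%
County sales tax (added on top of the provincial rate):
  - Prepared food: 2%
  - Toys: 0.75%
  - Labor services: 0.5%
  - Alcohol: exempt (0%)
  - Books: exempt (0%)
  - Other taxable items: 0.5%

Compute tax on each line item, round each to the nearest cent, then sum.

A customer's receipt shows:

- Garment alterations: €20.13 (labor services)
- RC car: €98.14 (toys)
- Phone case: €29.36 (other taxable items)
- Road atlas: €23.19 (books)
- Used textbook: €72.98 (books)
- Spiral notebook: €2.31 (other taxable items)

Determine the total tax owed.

€13.60

Garment alterations €20.13: labor services → 5.5% + 0.5% county = 6% → €1.21
RC car €98.14: toys → 6.5% + 0.75% county = 7.25% → €7.12
Phone case €29.36: other taxable items → 4.75% + 0.5% county = 5.25% → €1.54
Road atlas €23.19: books → 3.75% + 0% county = 3.75% → €0.87
Used textbook €72.98: books → 3.75% + 0% county = 3.75% → €2.74
Spiral notebook €2.31: other taxable items → 4.75% + 0.5% county = 5.25% → €0.12
Total tax = €1.21 + €7.12 + €1.54 + €0.87 + €2.74 + €0.12 = €13.60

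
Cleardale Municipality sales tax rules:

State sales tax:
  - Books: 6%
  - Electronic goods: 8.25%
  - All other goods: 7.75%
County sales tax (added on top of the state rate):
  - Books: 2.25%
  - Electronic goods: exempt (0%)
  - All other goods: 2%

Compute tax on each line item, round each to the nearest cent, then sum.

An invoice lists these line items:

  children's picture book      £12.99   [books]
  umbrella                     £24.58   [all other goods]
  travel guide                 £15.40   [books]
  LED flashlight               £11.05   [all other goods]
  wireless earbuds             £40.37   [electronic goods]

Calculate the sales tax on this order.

£9.15

Children's picture book £12.99: books → 6% + 2.25% county = 8.25% → £1.07
Umbrella £24.58: all other goods → 7.75% + 2% county = 9.75% → £2.40
Travel guide £15.40: books → 6% + 2.25% county = 8.25% → £1.27
LED flashlight £11.05: all other goods → 7.75% + 2% county = 9.75% → £1.08
Wireless earbuds £40.37: electronic goods → 8.25% + 0% county = 8.25% → £3.33
Total tax = £1.07 + £2.40 + £1.27 + £1.08 + £3.33 = £9.15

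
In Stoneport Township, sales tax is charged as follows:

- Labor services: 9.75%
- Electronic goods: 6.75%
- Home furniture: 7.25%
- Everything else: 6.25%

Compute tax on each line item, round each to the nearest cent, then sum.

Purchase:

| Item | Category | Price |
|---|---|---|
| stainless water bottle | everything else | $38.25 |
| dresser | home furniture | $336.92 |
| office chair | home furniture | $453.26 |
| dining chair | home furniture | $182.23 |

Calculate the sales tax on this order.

Stainless water bottle $38.25: everything else → 6.25% → $2.39
Dresser $336.92: home furniture → 7.25% → $24.43
Office chair $453.26: home furniture → 7.25% → $32.86
Dining chair $182.23: home furniture → 7.25% → $13.21
Total tax = $2.39 + $24.43 + $32.86 + $13.21 = $72.89

$72.89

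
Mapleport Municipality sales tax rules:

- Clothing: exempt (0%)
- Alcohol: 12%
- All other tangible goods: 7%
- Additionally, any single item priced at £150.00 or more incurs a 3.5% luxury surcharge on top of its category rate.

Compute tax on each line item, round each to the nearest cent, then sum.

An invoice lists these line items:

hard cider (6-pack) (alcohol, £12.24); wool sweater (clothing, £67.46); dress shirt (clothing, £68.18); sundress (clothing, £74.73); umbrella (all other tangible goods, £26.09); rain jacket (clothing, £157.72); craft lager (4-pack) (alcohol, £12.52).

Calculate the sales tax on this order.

£10.32

Hard cider (6-pack) £12.24: alcohol → 12% → £1.47
Wool sweater £67.46: clothing → 0% → £0.00
Dress shirt £68.18: clothing → 0% → £0.00
Sundress £74.73: clothing → 0% → £0.00
Umbrella £26.09: all other tangible goods → 7% → £1.83
Rain jacket £157.72: clothing → 0% + 3.5% surcharge = 3.5% → £5.52
Craft lager (4-pack) £12.52: alcohol → 12% → £1.50
Total tax = £1.47 + £1.83 + £5.52 + £1.50 = £10.32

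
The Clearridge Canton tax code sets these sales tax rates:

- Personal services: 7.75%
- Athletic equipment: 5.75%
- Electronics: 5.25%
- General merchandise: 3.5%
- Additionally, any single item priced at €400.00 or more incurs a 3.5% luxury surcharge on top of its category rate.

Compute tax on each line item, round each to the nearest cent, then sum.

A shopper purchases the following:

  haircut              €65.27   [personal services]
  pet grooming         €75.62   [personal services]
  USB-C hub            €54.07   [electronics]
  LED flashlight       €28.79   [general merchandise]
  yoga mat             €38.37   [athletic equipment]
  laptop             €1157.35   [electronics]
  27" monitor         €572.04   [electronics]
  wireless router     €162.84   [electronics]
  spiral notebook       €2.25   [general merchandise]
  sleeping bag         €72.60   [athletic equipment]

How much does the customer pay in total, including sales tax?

€2410.30

Haircut €65.27: personal services → 7.75% → €5.06
Pet grooming €75.62: personal services → 7.75% → €5.86
USB-C hub €54.07: electronics → 5.25% → €2.84
LED flashlight €28.79: general merchandise → 3.5% → €1.01
Yoga mat €38.37: athletic equipment → 5.75% → €2.21
Laptop €1157.35: electronics → 5.25% + 3.5% surcharge = 8.75% → €101.27
27" monitor €572.04: electronics → 5.25% + 3.5% surcharge = 8.75% → €50.05
Wireless router €162.84: electronics → 5.25% → €8.55
Spiral notebook €2.25: general merchandise → 3.5% → €0.08
Sleeping bag €72.60: athletic equipment → 5.75% → €4.17
Subtotal = €2229.20; tax = €181.10; total due = €2410.30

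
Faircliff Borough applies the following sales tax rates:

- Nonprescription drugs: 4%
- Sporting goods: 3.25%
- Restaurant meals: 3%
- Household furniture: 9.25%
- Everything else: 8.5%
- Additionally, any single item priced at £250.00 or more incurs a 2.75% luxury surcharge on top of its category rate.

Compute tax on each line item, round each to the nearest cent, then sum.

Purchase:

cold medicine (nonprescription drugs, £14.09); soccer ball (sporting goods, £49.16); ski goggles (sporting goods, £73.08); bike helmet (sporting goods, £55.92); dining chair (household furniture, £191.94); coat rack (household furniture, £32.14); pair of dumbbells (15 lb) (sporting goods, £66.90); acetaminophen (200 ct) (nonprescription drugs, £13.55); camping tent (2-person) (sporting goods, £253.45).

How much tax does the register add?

Cold medicine £14.09: nonprescription drugs → 4% → £0.56
Soccer ball £49.16: sporting goods → 3.25% → £1.60
Ski goggles £73.08: sporting goods → 3.25% → £2.38
Bike helmet £55.92: sporting goods → 3.25% → £1.82
Dining chair £191.94: household furniture → 9.25% → £17.75
Coat rack £32.14: household furniture → 9.25% → £2.97
Pair of dumbbells (15 lb) £66.90: sporting goods → 3.25% → £2.17
Acetaminophen (200 ct) £13.55: nonprescription drugs → 4% → £0.54
Camping tent (2-person) £253.45: sporting goods → 3.25% + 2.75% surcharge = 6% → £15.21
Total tax = £0.56 + £1.60 + £2.38 + £1.82 + £17.75 + £2.97 + £2.17 + £0.54 + £15.21 = £45.00

£45.00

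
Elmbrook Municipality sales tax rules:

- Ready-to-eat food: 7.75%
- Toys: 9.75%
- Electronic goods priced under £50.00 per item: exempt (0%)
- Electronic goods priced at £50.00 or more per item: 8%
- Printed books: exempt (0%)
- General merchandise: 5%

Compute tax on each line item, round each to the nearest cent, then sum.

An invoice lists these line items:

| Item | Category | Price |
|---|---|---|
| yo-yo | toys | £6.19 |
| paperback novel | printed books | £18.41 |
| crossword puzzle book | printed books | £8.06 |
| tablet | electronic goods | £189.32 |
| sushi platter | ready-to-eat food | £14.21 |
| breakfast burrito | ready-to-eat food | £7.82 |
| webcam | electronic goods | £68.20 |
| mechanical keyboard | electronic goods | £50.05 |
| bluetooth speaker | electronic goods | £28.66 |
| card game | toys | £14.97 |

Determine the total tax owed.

£28.38

Yo-yo £6.19: toys → 9.75% → £0.60
Paperback novel £18.41: printed books → 0% → £0.00
Crossword puzzle book £8.06: printed books → 0% → £0.00
Tablet £189.32: electronic goods, £50.00 or more → 8% → £15.15
Sushi platter £14.21: ready-to-eat food → 7.75% → £1.10
Breakfast burrito £7.82: ready-to-eat food → 7.75% → £0.61
Webcam £68.20: electronic goods, £50.00 or more → 8% → £5.46
Mechanical keyboard £50.05: electronic goods, £50.00 or more → 8% → £4.00
Bluetooth speaker £28.66: electronic goods, under £50.00 → 0% → £0.00
Card game £14.97: toys → 9.75% → £1.46
Total tax = £0.60 + £15.15 + £1.10 + £0.61 + £5.46 + £4.00 + £1.46 = £28.38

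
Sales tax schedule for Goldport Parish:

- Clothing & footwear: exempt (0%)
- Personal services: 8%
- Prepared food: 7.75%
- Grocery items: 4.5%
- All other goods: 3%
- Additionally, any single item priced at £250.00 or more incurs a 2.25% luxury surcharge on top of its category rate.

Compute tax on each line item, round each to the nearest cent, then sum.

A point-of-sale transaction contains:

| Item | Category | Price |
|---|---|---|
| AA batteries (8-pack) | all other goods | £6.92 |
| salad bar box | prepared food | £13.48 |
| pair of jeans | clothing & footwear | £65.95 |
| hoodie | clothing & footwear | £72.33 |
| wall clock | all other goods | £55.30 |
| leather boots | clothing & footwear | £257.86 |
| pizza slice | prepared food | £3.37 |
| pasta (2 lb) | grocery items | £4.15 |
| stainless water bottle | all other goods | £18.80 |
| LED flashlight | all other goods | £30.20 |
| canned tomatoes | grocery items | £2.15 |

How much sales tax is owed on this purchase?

£10.73

AA batteries (8-pack) £6.92: all other goods → 3% → £0.21
Salad bar box £13.48: prepared food → 7.75% → £1.04
Pair of jeans £65.95: clothing & footwear → 0% → £0.00
Hoodie £72.33: clothing & footwear → 0% → £0.00
Wall clock £55.30: all other goods → 3% → £1.66
Leather boots £257.86: clothing & footwear → 0% + 2.25% surcharge = 2.25% → £5.80
Pizza slice £3.37: prepared food → 7.75% → £0.26
Pasta (2 lb) £4.15: grocery items → 4.5% → £0.19
Stainless water bottle £18.80: all other goods → 3% → £0.56
LED flashlight £30.20: all other goods → 3% → £0.91
Canned tomatoes £2.15: grocery items → 4.5% → £0.10
Total tax = £0.21 + £1.04 + £1.66 + £5.80 + £0.26 + £0.19 + £0.56 + £0.91 + £0.10 = £10.73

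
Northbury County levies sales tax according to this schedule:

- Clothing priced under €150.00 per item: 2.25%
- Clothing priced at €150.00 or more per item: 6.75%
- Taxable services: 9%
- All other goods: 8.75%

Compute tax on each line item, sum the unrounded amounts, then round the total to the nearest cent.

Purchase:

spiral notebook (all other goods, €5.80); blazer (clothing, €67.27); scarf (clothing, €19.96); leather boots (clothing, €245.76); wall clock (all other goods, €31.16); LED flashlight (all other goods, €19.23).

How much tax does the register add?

Spiral notebook €5.80: all other goods → 8.75% → €0.5075
Blazer €67.27: clothing, under €150.00 → 2.25% → €1.513575
Scarf €19.96: clothing, under €150.00 → 2.25% → €0.4491
Leather boots €245.76: clothing, €150.00 or more → 6.75% → €16.5888
Wall clock €31.16: all other goods → 8.75% → €2.7265
LED flashlight €19.23: all other goods → 8.75% → €1.682625
Unrounded tax sum = €23.4681 → €23.47

€23.47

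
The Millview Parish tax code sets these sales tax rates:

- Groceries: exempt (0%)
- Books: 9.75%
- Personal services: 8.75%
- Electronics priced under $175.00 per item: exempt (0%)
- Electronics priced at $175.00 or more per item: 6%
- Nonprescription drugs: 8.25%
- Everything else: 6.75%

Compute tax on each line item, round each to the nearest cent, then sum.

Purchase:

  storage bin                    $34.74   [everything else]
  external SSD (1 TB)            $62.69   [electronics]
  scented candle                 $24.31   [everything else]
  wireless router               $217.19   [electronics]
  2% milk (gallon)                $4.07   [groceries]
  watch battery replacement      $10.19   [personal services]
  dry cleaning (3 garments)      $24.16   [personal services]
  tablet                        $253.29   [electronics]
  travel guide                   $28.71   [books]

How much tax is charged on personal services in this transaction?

$3.00

Watch battery replacement $10.19: personal services → 8.75% → $0.89
Dry cleaning (3 garments) $24.16: personal services → 8.75% → $2.11
Tax on personal services = $0.89 + $2.11 = $3.00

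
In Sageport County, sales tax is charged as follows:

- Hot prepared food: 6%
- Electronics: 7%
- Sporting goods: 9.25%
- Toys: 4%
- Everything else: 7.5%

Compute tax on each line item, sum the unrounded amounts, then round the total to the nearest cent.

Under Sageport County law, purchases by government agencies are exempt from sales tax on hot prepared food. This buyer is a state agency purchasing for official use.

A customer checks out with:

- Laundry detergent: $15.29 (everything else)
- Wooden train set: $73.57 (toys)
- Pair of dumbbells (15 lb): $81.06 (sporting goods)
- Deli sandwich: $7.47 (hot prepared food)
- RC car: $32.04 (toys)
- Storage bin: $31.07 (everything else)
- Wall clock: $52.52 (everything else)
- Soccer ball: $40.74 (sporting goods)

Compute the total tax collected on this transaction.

$22.91

Laundry detergent $15.29: everything else → 7.5% → $1.14675
Wooden train set $73.57: toys → 4% → $2.9428
Pair of dumbbells (15 lb) $81.06: sporting goods → 9.25% → $7.49805
Deli sandwich $7.47: hot prepared food, buyer-exempt → 0% → $0.00
RC car $32.04: toys → 4% → $1.2816
Storage bin $31.07: everything else → 7.5% → $2.33025
Wall clock $52.52: everything else → 7.5% → $3.939
Soccer ball $40.74: sporting goods → 9.25% → $3.76845
Unrounded tax sum = $22.9069 → $22.91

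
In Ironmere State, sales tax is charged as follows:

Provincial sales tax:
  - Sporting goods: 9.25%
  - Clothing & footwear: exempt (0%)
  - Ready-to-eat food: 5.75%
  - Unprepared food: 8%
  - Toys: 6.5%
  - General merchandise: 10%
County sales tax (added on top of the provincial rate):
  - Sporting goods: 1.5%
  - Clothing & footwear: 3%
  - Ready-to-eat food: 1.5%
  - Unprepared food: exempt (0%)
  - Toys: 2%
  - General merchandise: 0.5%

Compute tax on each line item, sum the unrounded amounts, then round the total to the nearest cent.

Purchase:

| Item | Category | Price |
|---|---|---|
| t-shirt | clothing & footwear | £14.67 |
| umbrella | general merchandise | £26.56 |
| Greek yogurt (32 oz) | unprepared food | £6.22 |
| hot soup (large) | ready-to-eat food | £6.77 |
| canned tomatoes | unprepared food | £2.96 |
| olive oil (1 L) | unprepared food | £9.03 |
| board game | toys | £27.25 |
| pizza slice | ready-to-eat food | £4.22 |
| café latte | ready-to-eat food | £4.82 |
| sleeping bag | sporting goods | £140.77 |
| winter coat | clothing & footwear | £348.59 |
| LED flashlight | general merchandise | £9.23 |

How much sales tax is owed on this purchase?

£34.71

T-shirt £14.67: clothing & footwear → 0% + 3% county = 3% → £0.4401
Umbrella £26.56: general merchandise → 10% + 0.5% county = 10.5% → £2.7888
Greek yogurt (32 oz) £6.22: unprepared food → 8% + 0% county = 8% → £0.4976
Hot soup (large) £6.77: ready-to-eat food → 5.75% + 1.5% county = 7.25% → £0.490825
Canned tomatoes £2.96: unprepared food → 8% + 0% county = 8% → £0.2368
Olive oil (1 L) £9.03: unprepared food → 8% + 0% county = 8% → £0.7224
Board game £27.25: toys → 6.5% + 2% county = 8.5% → £2.31625
Pizza slice £4.22: ready-to-eat food → 5.75% + 1.5% county = 7.25% → £0.30595
Café latte £4.82: ready-to-eat food → 5.75% + 1.5% county = 7.25% → £0.34945
Sleeping bag £140.77: sporting goods → 9.25% + 1.5% county = 10.75% → £15.132775
Winter coat £348.59: clothing & footwear → 0% + 3% county = 3% → £10.4577
LED flashlight £9.23: general merchandise → 10% + 0.5% county = 10.5% → £0.96915
Unrounded tax sum = £34.7078 → £34.71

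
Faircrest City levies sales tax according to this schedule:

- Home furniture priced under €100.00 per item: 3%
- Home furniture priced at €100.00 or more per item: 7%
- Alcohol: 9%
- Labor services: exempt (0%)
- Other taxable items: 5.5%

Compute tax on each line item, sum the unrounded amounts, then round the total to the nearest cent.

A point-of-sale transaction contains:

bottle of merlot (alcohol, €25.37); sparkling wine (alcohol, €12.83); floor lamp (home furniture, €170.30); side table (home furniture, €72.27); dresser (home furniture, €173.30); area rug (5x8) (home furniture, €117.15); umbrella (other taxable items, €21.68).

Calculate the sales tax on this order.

€39.05

Bottle of merlot €25.37: alcohol → 9% → €2.2833
Sparkling wine €12.83: alcohol → 9% → €1.1547
Floor lamp €170.30: home furniture, €100.00 or more → 7% → €11.921
Side table €72.27: home furniture, under €100.00 → 3% → €2.1681
Dresser €173.30: home furniture, €100.00 or more → 7% → €12.131
Area rug (5x8) €117.15: home furniture, €100.00 or more → 7% → €8.2005
Umbrella €21.68: other taxable items → 5.5% → €1.1924
Unrounded tax sum = €39.051 → €39.05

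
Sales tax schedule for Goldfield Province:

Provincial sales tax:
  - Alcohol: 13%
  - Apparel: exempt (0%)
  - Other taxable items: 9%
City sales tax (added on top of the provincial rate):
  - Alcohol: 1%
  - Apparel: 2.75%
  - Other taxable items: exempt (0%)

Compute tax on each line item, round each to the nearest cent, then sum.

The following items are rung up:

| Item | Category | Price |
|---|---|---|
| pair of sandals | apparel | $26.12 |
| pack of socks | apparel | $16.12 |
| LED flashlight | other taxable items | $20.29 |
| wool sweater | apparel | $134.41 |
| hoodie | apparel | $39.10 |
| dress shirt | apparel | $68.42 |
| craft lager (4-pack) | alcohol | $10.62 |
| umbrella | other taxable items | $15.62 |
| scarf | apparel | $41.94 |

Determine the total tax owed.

$13.70

Pair of sandals $26.12: apparel → 0% + 2.75% city = 2.75% → $0.72
Pack of socks $16.12: apparel → 0% + 2.75% city = 2.75% → $0.44
LED flashlight $20.29: other taxable items → 9% + 0% city = 9% → $1.83
Wool sweater $134.41: apparel → 0% + 2.75% city = 2.75% → $3.70
Hoodie $39.10: apparel → 0% + 2.75% city = 2.75% → $1.08
Dress shirt $68.42: apparel → 0% + 2.75% city = 2.75% → $1.88
Craft lager (4-pack) $10.62: alcohol → 13% + 1% city = 14% → $1.49
Umbrella $15.62: other taxable items → 9% + 0% city = 9% → $1.41
Scarf $41.94: apparel → 0% + 2.75% city = 2.75% → $1.15
Total tax = $0.72 + $0.44 + $1.83 + $3.70 + $1.08 + $1.88 + $1.49 + $1.41 + $1.15 = $13.70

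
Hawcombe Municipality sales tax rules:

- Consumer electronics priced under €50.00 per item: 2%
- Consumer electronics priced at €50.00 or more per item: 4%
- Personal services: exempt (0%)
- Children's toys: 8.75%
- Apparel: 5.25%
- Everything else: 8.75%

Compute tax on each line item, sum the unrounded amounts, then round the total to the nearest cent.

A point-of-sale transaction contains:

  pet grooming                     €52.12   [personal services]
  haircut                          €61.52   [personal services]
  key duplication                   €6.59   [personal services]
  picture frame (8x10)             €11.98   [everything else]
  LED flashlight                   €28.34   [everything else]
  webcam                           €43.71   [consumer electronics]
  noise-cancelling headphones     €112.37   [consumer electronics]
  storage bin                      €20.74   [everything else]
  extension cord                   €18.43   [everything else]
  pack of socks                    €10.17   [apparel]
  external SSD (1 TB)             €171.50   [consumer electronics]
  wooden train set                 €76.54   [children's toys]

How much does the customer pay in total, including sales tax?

Pet grooming €52.12: personal services → 0% → €0.00
Haircut €61.52: personal services → 0% → €0.00
Key duplication €6.59: personal services → 0% → €0.00
Picture frame (8x10) €11.98: everything else → 8.75% → €1.04825
LED flashlight €28.34: everything else → 8.75% → €2.47975
Webcam €43.71: consumer electronics, under €50.00 → 2% → €0.8742
Noise-cancelling headphones €112.37: consumer electronics, €50.00 or more → 4% → €4.4948
Storage bin €20.74: everything else → 8.75% → €1.81475
Extension cord €18.43: everything else → 8.75% → €1.612625
Pack of socks €10.17: apparel → 5.25% → €0.533925
External SSD (1 TB) €171.50: consumer electronics, €50.00 or more → 4% → €6.86
Wooden train set €76.54: children's toys → 8.75% → €6.69725
Subtotal = €614.01; unrounded tax = €26.41555 → €26.42; total due = €640.43

€640.43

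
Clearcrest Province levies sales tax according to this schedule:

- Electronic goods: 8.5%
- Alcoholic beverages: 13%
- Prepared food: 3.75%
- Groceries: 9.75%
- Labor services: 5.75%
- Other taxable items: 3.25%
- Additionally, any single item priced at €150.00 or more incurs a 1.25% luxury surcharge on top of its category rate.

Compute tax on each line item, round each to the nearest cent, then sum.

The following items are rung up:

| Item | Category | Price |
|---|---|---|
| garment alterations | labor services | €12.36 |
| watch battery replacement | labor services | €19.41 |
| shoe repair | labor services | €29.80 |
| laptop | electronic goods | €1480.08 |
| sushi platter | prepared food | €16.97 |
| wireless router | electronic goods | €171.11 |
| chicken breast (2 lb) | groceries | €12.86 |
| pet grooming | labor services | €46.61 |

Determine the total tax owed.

€169.10

Garment alterations €12.36: labor services → 5.75% → €0.71
Watch battery replacement €19.41: labor services → 5.75% → €1.12
Shoe repair €29.80: labor services → 5.75% → €1.71
Laptop €1480.08: electronic goods → 8.5% + 1.25% surcharge = 9.75% → €144.31
Sushi platter €16.97: prepared food → 3.75% → €0.64
Wireless router €171.11: electronic goods → 8.5% + 1.25% surcharge = 9.75% → €16.68
Chicken breast (2 lb) €12.86: groceries → 9.75% → €1.25
Pet grooming €46.61: labor services → 5.75% → €2.68
Total tax = €0.71 + €1.12 + €1.71 + €144.31 + €0.64 + €16.68 + €1.25 + €2.68 = €169.10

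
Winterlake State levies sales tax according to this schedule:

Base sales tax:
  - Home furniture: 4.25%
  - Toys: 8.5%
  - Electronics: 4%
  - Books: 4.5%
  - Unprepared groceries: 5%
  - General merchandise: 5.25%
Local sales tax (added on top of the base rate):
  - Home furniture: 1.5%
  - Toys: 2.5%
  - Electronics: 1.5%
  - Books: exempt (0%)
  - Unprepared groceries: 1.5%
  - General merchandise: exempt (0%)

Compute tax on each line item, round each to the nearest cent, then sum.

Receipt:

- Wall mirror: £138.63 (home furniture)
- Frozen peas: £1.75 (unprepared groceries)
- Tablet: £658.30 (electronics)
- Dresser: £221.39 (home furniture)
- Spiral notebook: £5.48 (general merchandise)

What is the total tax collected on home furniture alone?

£20.70

Wall mirror £138.63: home furniture → 4.25% + 1.5% local = 5.75% → £7.97
Dresser £221.39: home furniture → 4.25% + 1.5% local = 5.75% → £12.73
Tax on home furniture = £7.97 + £12.73 = £20.70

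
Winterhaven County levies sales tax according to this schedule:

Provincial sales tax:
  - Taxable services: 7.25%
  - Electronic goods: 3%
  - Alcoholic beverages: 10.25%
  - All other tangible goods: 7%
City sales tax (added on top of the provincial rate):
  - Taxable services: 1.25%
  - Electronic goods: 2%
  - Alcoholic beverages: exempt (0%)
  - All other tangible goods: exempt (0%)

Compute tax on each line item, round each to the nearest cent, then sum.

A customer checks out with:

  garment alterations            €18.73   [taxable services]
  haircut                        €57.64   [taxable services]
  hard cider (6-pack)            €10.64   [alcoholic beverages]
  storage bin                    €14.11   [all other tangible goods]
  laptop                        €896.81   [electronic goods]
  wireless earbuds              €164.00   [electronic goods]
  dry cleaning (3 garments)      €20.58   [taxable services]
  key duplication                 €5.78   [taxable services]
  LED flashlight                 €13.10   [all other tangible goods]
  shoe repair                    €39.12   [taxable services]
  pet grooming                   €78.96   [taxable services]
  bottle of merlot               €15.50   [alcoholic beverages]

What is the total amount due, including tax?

€1411.37

Garment alterations €18.73: taxable services → 7.25% + 1.25% city = 8.5% → €1.59
Haircut €57.64: taxable services → 7.25% + 1.25% city = 8.5% → €4.90
Hard cider (6-pack) €10.64: alcoholic beverages → 10.25% + 0% city = 10.25% → €1.09
Storage bin €14.11: all other tangible goods → 7% + 0% city = 7% → €0.99
Laptop €896.81: electronic goods → 3% + 2% city = 5% → €44.84
Wireless earbuds €164.00: electronic goods → 3% + 2% city = 5% → €8.20
Dry cleaning (3 garments) €20.58: taxable services → 7.25% + 1.25% city = 8.5% → €1.75
Key duplication €5.78: taxable services → 7.25% + 1.25% city = 8.5% → €0.49
LED flashlight €13.10: all other tangible goods → 7% + 0% city = 7% → €0.92
Shoe repair €39.12: taxable services → 7.25% + 1.25% city = 8.5% → €3.33
Pet grooming €78.96: taxable services → 7.25% + 1.25% city = 8.5% → €6.71
Bottle of merlot €15.50: alcoholic beverages → 10.25% + 0% city = 10.25% → €1.59
Subtotal = €1334.97; tax = €76.40; total due = €1411.37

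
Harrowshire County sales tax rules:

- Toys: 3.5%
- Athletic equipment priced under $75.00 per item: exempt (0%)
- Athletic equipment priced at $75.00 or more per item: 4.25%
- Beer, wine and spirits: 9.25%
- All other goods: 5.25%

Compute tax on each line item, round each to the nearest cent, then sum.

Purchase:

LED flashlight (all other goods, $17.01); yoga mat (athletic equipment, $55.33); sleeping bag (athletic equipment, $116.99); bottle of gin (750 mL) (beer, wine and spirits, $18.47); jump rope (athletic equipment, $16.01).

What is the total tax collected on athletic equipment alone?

Yoga mat $55.33: athletic equipment, under $75.00 → 0% → $0.00
Sleeping bag $116.99: athletic equipment, $75.00 or more → 4.25% → $4.97
Jump rope $16.01: athletic equipment, under $75.00 → 0% → $0.00
Tax on athletic equipment = $0.00 + $4.97 + $0.00 = $4.97

$4.97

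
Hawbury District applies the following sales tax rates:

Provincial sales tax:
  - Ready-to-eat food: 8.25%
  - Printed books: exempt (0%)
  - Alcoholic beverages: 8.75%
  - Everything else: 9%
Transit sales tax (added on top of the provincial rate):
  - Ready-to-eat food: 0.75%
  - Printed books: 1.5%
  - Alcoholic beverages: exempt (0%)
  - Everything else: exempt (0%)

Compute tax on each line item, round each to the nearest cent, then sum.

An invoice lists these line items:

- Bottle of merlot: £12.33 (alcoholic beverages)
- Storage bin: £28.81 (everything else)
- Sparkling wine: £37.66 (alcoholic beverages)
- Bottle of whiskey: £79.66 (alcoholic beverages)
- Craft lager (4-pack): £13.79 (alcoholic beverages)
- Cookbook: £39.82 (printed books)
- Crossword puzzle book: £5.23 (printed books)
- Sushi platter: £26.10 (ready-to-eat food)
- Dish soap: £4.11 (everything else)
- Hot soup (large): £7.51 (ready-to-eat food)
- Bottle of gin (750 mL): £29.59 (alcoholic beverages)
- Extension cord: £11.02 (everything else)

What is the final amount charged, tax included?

£318.44

Bottle of merlot £12.33: alcoholic beverages → 8.75% + 0% transit = 8.75% → £1.08
Storage bin £28.81: everything else → 9% + 0% transit = 9% → £2.59
Sparkling wine £37.66: alcoholic beverages → 8.75% + 0% transit = 8.75% → £3.30
Bottle of whiskey £79.66: alcoholic beverages → 8.75% + 0% transit = 8.75% → £6.97
Craft lager (4-pack) £13.79: alcoholic beverages → 8.75% + 0% transit = 8.75% → £1.21
Cookbook £39.82: printed books → 0% + 1.5% transit = 1.5% → £0.60
Crossword puzzle book £5.23: printed books → 0% + 1.5% transit = 1.5% → £0.08
Sushi platter £26.10: ready-to-eat food → 8.25% + 0.75% transit = 9% → £2.35
Dish soap £4.11: everything else → 9% + 0% transit = 9% → £0.37
Hot soup (large) £7.51: ready-to-eat food → 8.25% + 0.75% transit = 9% → £0.68
Bottle of gin (750 mL) £29.59: alcoholic beverages → 8.75% + 0% transit = 8.75% → £2.59
Extension cord £11.02: everything else → 9% + 0% transit = 9% → £0.99
Subtotal = £295.63; tax = £22.81; total due = £318.44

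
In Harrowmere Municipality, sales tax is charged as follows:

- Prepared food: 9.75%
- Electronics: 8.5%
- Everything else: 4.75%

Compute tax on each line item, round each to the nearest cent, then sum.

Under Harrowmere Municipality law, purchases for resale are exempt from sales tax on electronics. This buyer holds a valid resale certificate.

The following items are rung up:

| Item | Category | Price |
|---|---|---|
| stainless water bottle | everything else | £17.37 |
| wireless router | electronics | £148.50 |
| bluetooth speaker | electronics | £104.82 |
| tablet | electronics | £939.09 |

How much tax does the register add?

Stainless water bottle £17.37: everything else → 4.75% → £0.83
Wireless router £148.50: electronics, buyer-exempt → 0% → £0.00
Bluetooth speaker £104.82: electronics, buyer-exempt → 0% → £0.00
Tablet £939.09: electronics, buyer-exempt → 0% → £0.00
Total tax = £0.83

£0.83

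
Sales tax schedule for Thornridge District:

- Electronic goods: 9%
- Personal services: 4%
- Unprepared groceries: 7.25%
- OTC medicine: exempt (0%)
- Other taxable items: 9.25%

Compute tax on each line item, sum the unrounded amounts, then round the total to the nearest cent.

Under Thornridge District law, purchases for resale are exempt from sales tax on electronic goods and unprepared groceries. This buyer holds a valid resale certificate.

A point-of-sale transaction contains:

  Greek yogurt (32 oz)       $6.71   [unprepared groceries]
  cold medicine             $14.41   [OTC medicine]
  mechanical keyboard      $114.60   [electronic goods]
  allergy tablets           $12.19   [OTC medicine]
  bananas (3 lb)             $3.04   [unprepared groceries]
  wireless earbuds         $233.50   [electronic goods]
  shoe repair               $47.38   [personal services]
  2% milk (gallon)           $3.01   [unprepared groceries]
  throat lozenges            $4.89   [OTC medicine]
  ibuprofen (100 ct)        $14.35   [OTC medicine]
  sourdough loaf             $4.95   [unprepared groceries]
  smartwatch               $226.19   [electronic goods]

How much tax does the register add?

Greek yogurt (32 oz) $6.71: unprepared groceries, buyer-exempt → 0% → $0.00
Cold medicine $14.41: OTC medicine → 0% → $0.00
Mechanical keyboard $114.60: electronic goods, buyer-exempt → 0% → $0.00
Allergy tablets $12.19: OTC medicine → 0% → $0.00
Bananas (3 lb) $3.04: unprepared groceries, buyer-exempt → 0% → $0.00
Wireless earbuds $233.50: electronic goods, buyer-exempt → 0% → $0.00
Shoe repair $47.38: personal services → 4% → $1.8952
2% milk (gallon) $3.01: unprepared groceries, buyer-exempt → 0% → $0.00
Throat lozenges $4.89: OTC medicine → 0% → $0.00
Ibuprofen (100 ct) $14.35: OTC medicine → 0% → $0.00
Sourdough loaf $4.95: unprepared groceries, buyer-exempt → 0% → $0.00
Smartwatch $226.19: electronic goods, buyer-exempt → 0% → $0.00
Unrounded tax sum = $1.8952 → $1.90

$1.90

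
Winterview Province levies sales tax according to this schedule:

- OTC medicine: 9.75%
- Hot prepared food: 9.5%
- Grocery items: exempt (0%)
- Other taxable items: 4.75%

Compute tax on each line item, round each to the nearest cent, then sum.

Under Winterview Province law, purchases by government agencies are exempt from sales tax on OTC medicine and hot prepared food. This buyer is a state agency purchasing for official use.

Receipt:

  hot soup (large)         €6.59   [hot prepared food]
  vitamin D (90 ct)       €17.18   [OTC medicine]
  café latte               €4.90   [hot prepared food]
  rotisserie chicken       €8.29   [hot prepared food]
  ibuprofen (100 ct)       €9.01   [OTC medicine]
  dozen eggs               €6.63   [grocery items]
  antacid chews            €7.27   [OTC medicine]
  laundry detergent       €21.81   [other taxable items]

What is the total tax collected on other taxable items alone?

€1.04

Laundry detergent €21.81: other taxable items → 4.75% → €1.04
Tax on other taxable items = €1.04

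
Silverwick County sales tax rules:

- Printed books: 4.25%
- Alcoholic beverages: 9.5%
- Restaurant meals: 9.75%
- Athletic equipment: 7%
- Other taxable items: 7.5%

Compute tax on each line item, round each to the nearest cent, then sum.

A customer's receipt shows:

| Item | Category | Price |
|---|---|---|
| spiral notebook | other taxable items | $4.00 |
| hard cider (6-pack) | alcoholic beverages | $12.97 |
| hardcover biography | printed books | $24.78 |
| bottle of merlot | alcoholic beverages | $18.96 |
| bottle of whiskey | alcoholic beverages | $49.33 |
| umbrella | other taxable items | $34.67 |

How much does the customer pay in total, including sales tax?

$156.38

Spiral notebook $4.00: other taxable items → 7.5% → $0.30
Hard cider (6-pack) $12.97: alcoholic beverages → 9.5% → $1.23
Hardcover biography $24.78: printed books → 4.25% → $1.05
Bottle of merlot $18.96: alcoholic beverages → 9.5% → $1.80
Bottle of whiskey $49.33: alcoholic beverages → 9.5% → $4.69
Umbrella $34.67: other taxable items → 7.5% → $2.60
Subtotal = $144.71; tax = $11.67; total due = $156.38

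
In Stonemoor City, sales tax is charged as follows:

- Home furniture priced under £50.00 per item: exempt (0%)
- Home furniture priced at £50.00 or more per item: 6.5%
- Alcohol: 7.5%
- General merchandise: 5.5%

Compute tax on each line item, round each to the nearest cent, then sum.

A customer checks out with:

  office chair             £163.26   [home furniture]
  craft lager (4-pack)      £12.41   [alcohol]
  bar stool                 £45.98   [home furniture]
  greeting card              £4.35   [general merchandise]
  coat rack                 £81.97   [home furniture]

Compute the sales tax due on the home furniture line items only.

Office chair £163.26: home furniture, £50.00 or more → 6.5% → £10.61
Bar stool £45.98: home furniture, under £50.00 → 0% → £0.00
Coat rack £81.97: home furniture, £50.00 or more → 6.5% → £5.33
Tax on home furniture = £10.61 + £0.00 + £5.33 = £15.94

£15.94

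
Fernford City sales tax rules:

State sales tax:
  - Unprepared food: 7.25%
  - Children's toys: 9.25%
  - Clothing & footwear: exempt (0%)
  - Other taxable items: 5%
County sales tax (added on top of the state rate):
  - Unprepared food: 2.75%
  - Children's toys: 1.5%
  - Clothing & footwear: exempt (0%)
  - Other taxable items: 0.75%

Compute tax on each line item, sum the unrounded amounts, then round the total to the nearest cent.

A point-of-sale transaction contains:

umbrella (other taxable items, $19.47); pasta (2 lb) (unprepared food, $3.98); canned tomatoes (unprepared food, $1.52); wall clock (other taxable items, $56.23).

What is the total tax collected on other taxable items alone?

Umbrella $19.47: other taxable items → 5% + 0.75% county = 5.75% → $1.119525
Wall clock $56.23: other taxable items → 5% + 0.75% county = 5.75% → $3.233225
Tax on other taxable items: unrounded sum = $4.35275 → $4.35

$4.35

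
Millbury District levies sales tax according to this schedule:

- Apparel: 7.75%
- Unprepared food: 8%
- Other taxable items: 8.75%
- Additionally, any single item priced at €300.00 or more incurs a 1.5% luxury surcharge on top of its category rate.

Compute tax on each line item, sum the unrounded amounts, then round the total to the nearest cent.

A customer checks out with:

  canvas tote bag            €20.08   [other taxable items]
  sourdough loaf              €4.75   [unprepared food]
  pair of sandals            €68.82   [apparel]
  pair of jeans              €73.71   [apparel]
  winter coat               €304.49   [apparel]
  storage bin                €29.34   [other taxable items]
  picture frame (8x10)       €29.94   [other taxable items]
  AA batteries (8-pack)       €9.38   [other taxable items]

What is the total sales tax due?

€47.36

Canvas tote bag €20.08: other taxable items → 8.75% → €1.757
Sourdough loaf €4.75: unprepared food → 8% → €0.38
Pair of sandals €68.82: apparel → 7.75% → €5.33355
Pair of jeans €73.71: apparel → 7.75% → €5.712525
Winter coat €304.49: apparel → 7.75% + 1.5% surcharge = 9.25% → €28.165325
Storage bin €29.34: other taxable items → 8.75% → €2.56725
Picture frame (8x10) €29.94: other taxable items → 8.75% → €2.61975
AA batteries (8-pack) €9.38: other taxable items → 8.75% → €0.82075
Unrounded tax sum = €47.35615 → €47.36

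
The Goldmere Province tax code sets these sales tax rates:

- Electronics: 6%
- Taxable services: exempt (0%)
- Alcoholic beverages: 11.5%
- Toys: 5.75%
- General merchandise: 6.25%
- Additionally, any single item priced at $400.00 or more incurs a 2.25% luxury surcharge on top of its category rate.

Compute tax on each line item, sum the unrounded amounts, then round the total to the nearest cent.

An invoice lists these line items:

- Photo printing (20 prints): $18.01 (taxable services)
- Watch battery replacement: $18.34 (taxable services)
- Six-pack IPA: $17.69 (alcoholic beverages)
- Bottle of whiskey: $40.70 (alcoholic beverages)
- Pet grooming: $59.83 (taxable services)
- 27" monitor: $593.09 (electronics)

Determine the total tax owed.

$55.64

Photo printing (20 prints) $18.01: taxable services → 0% → $0.00
Watch battery replacement $18.34: taxable services → 0% → $0.00
Six-pack IPA $17.69: alcoholic beverages → 11.5% → $2.03435
Bottle of whiskey $40.70: alcoholic beverages → 11.5% → $4.6805
Pet grooming $59.83: taxable services → 0% → $0.00
27" monitor $593.09: electronics → 6% + 2.25% surcharge = 8.25% → $48.929925
Unrounded tax sum = $55.644775 → $55.64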